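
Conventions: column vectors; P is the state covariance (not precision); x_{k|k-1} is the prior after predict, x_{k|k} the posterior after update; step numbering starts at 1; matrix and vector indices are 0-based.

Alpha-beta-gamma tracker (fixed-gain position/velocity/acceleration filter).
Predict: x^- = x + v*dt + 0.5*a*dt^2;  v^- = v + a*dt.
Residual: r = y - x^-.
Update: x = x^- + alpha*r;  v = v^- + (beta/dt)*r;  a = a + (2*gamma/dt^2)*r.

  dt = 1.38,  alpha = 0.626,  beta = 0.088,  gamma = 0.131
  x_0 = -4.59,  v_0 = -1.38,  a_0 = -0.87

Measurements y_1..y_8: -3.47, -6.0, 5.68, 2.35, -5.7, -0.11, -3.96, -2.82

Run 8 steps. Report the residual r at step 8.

step 1: x_pred=-7.3228  r=3.8528  x^+=-4.9110  v^+=-2.3349  a^+=-0.3399
step 2: x_pred=-8.4568  r=2.4568  x^+=-6.9189  v^+=-2.6474  a^+=-0.0019
step 3: x_pred=-10.5741  r=16.2541  x^+=-0.3990  v^+=-1.6136  a^+=2.2342
step 4: x_pred=-0.4983  r=2.8483  x^+=1.2847  v^+=1.6513  a^+=2.6261
step 5: x_pred=6.0641  r=-11.7641  x^+=-1.3002  v^+=4.5251  a^+=1.0076
step 6: x_pred=5.9039  r=-6.0139  x^+=2.1392  v^+=5.5322  a^+=0.1803
step 7: x_pred=9.9452  r=-13.9052  x^+=1.2406  v^+=4.8942  a^+=-1.7328
step 8: x_pred=6.3446  r=-9.1646  x^+=0.6076  v^+=1.9186  a^+=-2.9936

resid = -9.1646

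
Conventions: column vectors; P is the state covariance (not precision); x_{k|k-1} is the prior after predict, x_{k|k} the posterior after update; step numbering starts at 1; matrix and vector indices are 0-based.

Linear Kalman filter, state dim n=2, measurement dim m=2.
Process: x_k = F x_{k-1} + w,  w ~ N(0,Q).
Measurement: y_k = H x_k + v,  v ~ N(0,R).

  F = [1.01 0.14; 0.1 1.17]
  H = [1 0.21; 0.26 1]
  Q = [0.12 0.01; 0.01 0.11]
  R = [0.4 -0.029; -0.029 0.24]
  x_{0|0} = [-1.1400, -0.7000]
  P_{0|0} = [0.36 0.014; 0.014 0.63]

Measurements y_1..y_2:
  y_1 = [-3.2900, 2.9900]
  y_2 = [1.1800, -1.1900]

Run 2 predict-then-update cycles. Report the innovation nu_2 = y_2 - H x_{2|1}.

innov = [2.3932, -3.2212]

step 1: x^-=[-1.2494, -0.9330]  P^-=[0.5035 0.1663; 0.1663 0.9793]  S=[1.0166 0.4829; 0.4829 1.3398]  K=[0.5120 0.0373; 0.0040 0.7618]  nu=[-1.8447, 4.2478]  x^+=[-2.0354, 2.2954]  P^+=[0.2168 -0.0623; -0.0623 0.1989]
step 2: x^-=[-1.7344, 2.4821]  P^-=[0.3274 -0.0100; -0.0100 0.3699]  S=[0.7396 0.1233; 0.1233 0.6268]  K=[0.4342 0.0345; -0.0063 0.5872]  nu=[2.3932, -3.2212]  x^+=[-0.8066, 0.5755]  P^+=[0.1836 -0.0520; -0.0520 0.1546]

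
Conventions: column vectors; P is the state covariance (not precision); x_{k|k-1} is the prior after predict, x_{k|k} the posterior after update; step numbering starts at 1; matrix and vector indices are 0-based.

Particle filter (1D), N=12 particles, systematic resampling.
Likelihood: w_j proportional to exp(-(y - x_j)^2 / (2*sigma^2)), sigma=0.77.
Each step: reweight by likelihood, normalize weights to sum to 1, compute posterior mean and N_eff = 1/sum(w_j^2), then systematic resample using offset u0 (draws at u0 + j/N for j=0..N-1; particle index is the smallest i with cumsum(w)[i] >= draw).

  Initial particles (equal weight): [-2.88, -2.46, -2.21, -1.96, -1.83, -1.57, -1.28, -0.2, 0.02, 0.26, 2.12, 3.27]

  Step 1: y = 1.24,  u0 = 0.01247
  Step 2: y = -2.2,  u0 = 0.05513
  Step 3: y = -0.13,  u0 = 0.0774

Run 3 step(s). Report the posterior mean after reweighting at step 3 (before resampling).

post_mean = -0.0389

step 1: w=[0.0000, 0.0000, 0.0000, 0.0001, 0.0002, 0.0009, 0.0032, 0.1190, 0.1950, 0.3043, 0.3560, 0.0212]  mean=0.8769  Neff=3.6766  idx=[7, 7, 8, 8, 9, 9, 9, 9, 10, 10, 10, 10]
step 2: w=[0.2760, 0.2760, 0.1261, 0.1261, 0.0489, 0.0489, 0.0489, 0.0489, 0.0000, 0.0000, 0.0000, 0.0000]  mean=-0.0545  Neff=5.1612  idx=[0, 0, 0, 1, 1, 1, 2, 2, 3, 4, 5, 7]
step 3: w=[0.0862, 0.0862, 0.0862, 0.0862, 0.0862, 0.0862, 0.0849, 0.0849, 0.0849, 0.0761, 0.0761, 0.0761]  mean=-0.0389  Neff=11.9695  idx=[0, 1, 2, 3, 4, 5, 6, 7, 8, 9, 10, 11]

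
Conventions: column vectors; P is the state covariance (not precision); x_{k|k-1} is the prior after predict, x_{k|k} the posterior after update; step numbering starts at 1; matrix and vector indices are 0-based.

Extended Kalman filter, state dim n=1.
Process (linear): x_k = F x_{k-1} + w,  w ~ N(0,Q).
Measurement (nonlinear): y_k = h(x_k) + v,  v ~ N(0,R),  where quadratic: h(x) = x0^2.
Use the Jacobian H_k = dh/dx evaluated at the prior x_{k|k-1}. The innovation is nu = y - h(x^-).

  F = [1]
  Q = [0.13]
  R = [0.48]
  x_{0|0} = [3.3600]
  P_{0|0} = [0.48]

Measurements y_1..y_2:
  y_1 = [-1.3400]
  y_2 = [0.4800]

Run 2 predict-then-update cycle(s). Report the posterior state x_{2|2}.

x_post = [1.0775]

step 1: x^-=[3.3600]  P^-=[0.6100]  H_jac=[6.7200]  S=[28.0266]  K=[0.1463]  nu=[-12.6296]  x^+=[1.5128]  P^+=[0.0104]
step 2: x^-=[1.5128]  P^-=[0.1404]  H_jac=[3.0256]  S=[1.7657]  K=[0.2407]  nu=[-1.8085]  x^+=[1.0775]  P^+=[0.0382]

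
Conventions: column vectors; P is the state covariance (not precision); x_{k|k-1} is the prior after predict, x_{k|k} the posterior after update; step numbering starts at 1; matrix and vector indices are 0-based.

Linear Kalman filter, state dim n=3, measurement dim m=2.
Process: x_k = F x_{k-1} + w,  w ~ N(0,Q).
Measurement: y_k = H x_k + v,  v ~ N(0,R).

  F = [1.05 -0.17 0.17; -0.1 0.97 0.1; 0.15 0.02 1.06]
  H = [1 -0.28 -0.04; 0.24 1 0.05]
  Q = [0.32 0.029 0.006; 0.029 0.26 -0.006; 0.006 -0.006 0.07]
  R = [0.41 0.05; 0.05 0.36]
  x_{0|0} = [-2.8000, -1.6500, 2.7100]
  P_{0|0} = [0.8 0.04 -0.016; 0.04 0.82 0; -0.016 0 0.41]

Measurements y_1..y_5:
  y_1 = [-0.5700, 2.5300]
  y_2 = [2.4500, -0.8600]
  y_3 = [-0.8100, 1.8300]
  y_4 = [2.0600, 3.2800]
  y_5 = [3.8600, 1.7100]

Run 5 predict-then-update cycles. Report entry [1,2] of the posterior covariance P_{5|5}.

step 1: x^-=[-2.1988, -1.0495, 2.4196]  P^-=[1.2176 -0.1432 0.1847; -0.1432 1.0362 0.0486; 0.1847 0.0486 0.5442]  S=[1.7762 -0.0778; -0.0778 1.4082]  K=[0.7105 0.1516; -0.2144 0.7013; 0.0880 0.0901]  nu=[1.4317, 3.9862]  x^+=[-0.5772, 1.4391, 2.9050]  P^+=[0.3052 0.0138 0.0604; 0.0138 0.2386 -0.0036; 0.0604 -0.0036 0.5202]
step 2: x^-=[-0.3569, 1.7441, 3.0215]  P^-=[0.6952 -0.0144 0.2163; -0.0144 0.4882 0.0419; 0.2163 0.0419 0.6806]  S=[1.1363 0.0718; 0.0718 0.8924]  K=[0.5993 0.1347; -0.1698 0.5592; 0.1478 0.1314]  nu=[3.4161, -2.6696]  x^+=[1.3307, -0.3287, 3.1755]  P^+=[0.2594 0.0116 0.0928; 0.0116 0.1900 0.0005; 0.0928 0.0005 0.6376]
step 3: x^-=[1.9930, -0.1344, 3.5591]  P^-=[0.6589 0.0015 0.2666; 0.0015 0.4438 0.0551; 0.2666 0.0551 0.8219]  S=[1.0840 0.0914; 0.0914 0.8564]  K=[0.5858 0.1394; -0.1607 0.5390; 0.1873 0.1671]  nu=[-2.6982, 1.3081]  x^+=[0.5947, 1.0043, 3.2723]  P^+=[0.2553 0.0124 0.1164; 0.0124 0.1828 0.0039; 0.1164 0.0039 0.7542]
step 4: x^-=[1.0100, 1.2420, 3.5780]  P^-=[0.6654 0.0085 0.3133; 0.0085 0.4381 0.0688; 0.3133 0.0688 0.9605]  S=[1.0830 0.1020; 0.1020 0.8574]  K=[0.5870 0.1446; -0.1585 0.5363; 0.2173 0.1982]  nu=[1.5409, 1.6167]  x^+=[2.1484, 1.8648, 4.2332]  P^+=[0.2570 0.0130 0.1355; 0.0130 0.1817 0.0063; 0.1355 0.0063 0.8669]
step 5: x^-=[2.6584, 2.0174, 4.8467]  P^-=[0.6770 0.0131 0.3551; 0.0131 0.4382 0.0816; 0.3551 0.0816 1.0933]  S=[1.0892 0.1097; 0.1097 0.8629]  K=[0.5901 0.1490; -0.1577 0.5363; 0.2421 0.2259]  nu=[1.9603, -1.1877]  x^+=[3.6383, 1.0714, 5.0531]  P^+=[0.2592 0.0133 0.1518; 0.0133 0.1815 0.0083; 0.1518 0.0083 0.9734]

P_post[1,2] = 0.0083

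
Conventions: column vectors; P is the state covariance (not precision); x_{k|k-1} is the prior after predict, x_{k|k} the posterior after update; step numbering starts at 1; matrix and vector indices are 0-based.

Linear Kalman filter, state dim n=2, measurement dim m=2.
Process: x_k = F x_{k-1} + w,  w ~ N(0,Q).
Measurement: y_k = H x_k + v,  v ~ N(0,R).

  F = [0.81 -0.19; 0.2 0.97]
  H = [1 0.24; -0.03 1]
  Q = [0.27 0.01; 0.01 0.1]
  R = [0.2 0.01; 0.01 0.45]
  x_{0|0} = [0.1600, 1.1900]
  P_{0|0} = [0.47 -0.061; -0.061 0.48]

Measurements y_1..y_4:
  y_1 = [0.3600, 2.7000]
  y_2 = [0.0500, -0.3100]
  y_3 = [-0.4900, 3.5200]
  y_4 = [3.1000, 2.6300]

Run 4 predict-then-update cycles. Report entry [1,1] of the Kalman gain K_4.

K[1,1] = 0.3556

step 1: x^-=[-0.0965, 1.1863]  P^-=[0.6145 -0.0479; -0.0479 0.5468]  S=[0.8230 0.0752; 0.0752 1.0002]  K=[0.7439 -0.1223; 0.0515 0.5442]  nu=[0.1718, 1.5108]  x^+=[-0.1535, 2.0174]  P^+=[0.1578 -0.0429; -0.0429 0.2441]
step 2: x^-=[-0.5076, 1.9261]  P^-=[0.3956 -0.0415; -0.0415 0.3194]  S=[0.5941 0.0336; 0.0336 0.7722]  K=[0.6546 -0.0976; 0.0358 0.4136]  nu=[0.0953, -2.2514]  x^+=[-0.2255, 0.9983]  P^+=[0.1379 -0.0332; -0.0332 0.1855]
step 3: x^-=[-0.3724, 0.9232]  P^-=[0.3774 -0.0267; -0.0267 0.2672]  S=[0.5800 0.0363; 0.0363 0.7191]  K=[0.6450 -0.0854; 0.0414 0.3705]  nu=[-0.3392, 2.5856]  x^+=[-0.8120, 1.8673]  P^+=[0.1349 -0.0279; -0.0279 0.1663]
step 4: x^-=[-1.0125, 1.6489]  P^-=[0.3731 -0.0197; -0.0197 0.2510]  S=[0.5781 0.0395; 0.0395 0.7026]  K=[0.6427 -0.0801; 0.0459 0.3556]  nu=[3.7168, 0.9507]  x^+=[1.3000, 2.1574]  P^+=[0.1339 -0.0256; -0.0256 0.1597]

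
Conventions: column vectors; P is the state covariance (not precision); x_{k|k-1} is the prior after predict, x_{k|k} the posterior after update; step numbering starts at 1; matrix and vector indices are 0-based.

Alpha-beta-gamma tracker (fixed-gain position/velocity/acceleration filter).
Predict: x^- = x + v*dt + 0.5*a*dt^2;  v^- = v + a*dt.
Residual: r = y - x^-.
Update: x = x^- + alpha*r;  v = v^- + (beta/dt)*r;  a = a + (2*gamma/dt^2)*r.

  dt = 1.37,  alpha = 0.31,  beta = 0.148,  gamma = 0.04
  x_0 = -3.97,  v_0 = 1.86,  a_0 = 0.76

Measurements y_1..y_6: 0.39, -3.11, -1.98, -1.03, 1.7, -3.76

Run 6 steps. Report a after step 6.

a_post = -1.0368

step 1: x_pred=-0.7086  r=1.0986  x^+=-0.3680  v^+=3.0199  a^+=0.8068
step 2: x_pred=4.5264  r=-7.6364  x^+=2.1591  v^+=3.3003  a^+=0.4813
step 3: x_pred=7.1322  r=-9.1122  x^+=4.3074  v^+=2.9753  a^+=0.0929
step 4: x_pred=8.4708  r=-9.5008  x^+=5.5256  v^+=2.0763  a^+=-0.3120
step 5: x_pred=8.0773  r=-6.3773  x^+=6.1003  v^+=0.9599  a^+=-0.5838
step 6: x_pred=6.8675  r=-10.6275  x^+=3.5730  v^+=-0.9880  a^+=-1.0368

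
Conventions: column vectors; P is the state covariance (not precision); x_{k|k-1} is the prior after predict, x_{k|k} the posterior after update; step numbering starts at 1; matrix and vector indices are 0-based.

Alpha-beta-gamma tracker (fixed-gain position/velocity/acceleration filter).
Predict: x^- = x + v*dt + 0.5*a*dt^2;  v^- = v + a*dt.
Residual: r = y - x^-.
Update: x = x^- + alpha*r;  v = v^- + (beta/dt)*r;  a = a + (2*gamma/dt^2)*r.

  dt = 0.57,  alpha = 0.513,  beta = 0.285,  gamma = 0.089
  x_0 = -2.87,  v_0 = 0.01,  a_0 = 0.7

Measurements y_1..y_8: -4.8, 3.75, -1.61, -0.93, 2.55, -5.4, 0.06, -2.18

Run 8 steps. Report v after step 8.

step 1: x_pred=-2.7506  r=-2.0494  x^+=-3.8019  v^+=-0.6157  a^+=-0.4228
step 2: x_pred=-4.2216  r=7.9716  x^+=-0.1322  v^+=3.1291  a^+=3.9445
step 3: x_pred=2.2922  r=-3.9022  x^+=0.2904  v^+=3.4264  a^+=1.8066
step 4: x_pred=2.5369  r=-3.4669  x^+=0.7584  v^+=2.7227  a^+=-0.0927
step 5: x_pred=2.2953  r=0.2547  x^+=2.4259  v^+=2.7972  a^+=0.0468
step 6: x_pred=4.0280  r=-9.4280  x^+=-0.8086  v^+=-1.8901  a^+=-5.1184
step 7: x_pred=-2.7174  r=2.7774  x^+=-1.2926  v^+=-3.4188  a^+=-3.5967
step 8: x_pred=-3.8256  r=1.6456  x^+=-2.9814  v^+=-4.6462  a^+=-2.6952

v_post = -4.6462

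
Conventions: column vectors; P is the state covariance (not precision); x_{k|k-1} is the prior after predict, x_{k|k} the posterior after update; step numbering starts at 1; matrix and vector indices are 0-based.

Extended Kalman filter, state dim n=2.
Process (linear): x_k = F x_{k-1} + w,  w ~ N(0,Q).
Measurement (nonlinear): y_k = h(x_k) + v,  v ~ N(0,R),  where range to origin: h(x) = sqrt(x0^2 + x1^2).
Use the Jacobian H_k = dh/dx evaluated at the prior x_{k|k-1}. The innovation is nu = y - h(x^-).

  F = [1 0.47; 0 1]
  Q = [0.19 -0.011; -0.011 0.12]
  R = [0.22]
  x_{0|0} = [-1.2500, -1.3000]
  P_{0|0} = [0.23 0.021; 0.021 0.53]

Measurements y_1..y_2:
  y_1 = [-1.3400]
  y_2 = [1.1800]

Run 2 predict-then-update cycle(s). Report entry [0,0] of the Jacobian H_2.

H_jac[0,0] = 0.6133

step 1: x^-=[-1.8610, -1.3000]  P^-=[0.5568 0.2591; 0.2591 0.6500]  H_jac=[-0.8198 -0.5727]  S=[1.0507]  K=[-0.5757; -0.5565]  nu=[-3.6101]  x^+=[0.2173, 0.7088]  P^+=[0.2086 -0.0775; -0.0775 0.3247]
step 2: x^-=[0.5505, 0.7088]  P^-=[0.3975 0.0641; 0.0641 0.4447]  H_jac=[0.6133 0.7898]  S=[0.7091]  K=[0.4153; 0.5508]  nu=[0.2825]  x^+=[0.6678, 0.8645]  P^+=[0.2752 -0.0981; -0.0981 0.2296]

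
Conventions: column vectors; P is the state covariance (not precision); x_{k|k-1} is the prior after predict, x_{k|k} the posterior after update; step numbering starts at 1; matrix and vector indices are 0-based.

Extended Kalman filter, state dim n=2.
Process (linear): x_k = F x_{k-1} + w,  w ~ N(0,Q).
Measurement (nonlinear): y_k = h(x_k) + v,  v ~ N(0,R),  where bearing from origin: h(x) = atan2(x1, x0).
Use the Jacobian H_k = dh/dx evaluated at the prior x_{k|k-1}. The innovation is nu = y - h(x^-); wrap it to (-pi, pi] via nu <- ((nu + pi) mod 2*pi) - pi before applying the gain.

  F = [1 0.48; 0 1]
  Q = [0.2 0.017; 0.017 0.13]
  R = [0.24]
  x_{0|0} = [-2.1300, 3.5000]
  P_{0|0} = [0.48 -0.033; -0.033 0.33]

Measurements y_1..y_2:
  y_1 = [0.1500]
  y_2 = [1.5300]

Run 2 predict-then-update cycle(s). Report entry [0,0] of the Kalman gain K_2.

step 1: x^-=[-0.4500, 3.5000]  P^-=[0.7244 0.1424; 0.1424 0.4600]  H_jac=[-0.2811 -0.0361]  S=[0.3007]  K=[-0.6941; -0.1884]  nu=[-1.5487]  x^+=[0.6250, 3.7917]  P^+=[0.5795 0.1031; 0.1031 0.4493]
step 2: x^-=[2.4450, 3.7917]  P^-=[0.9819 0.3358; 0.3358 0.5793]  H_jac=[-0.1863 0.1201]  S=[0.2674]  K=[-0.5332; 0.0263]  nu=[0.5319]  x^+=[2.1614, 3.8057]  P^+=[0.9059 0.3395; 0.3395 0.5791]

K[0,0] = -0.5332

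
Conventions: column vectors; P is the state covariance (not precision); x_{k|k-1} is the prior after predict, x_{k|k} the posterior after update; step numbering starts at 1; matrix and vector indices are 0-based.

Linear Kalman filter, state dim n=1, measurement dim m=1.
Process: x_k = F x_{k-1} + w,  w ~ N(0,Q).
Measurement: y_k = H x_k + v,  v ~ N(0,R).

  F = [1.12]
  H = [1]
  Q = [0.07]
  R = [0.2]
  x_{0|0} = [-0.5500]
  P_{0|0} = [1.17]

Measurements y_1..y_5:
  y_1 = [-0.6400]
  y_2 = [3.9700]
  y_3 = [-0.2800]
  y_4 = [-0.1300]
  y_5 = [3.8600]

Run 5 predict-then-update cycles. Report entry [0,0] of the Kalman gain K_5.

K[0,0] = 0.4947

step 1: x^-=[-0.6160]  P^-=[1.5376]  S=[1.7376]  K=[0.8849]  nu=[-0.0240]  x^+=[-0.6372]  P^+=[0.1770]
step 2: x^-=[-0.7137]  P^-=[0.2920]  S=[0.4920]  K=[0.5935]  nu=[4.6837]  x^+=[2.0661]  P^+=[0.1187]
step 3: x^-=[2.3140]  P^-=[0.2189]  S=[0.4189]  K=[0.5226]  nu=[-2.5940]  x^+=[0.9585]  P^+=[0.1045]
step 4: x^-=[1.0735]  P^-=[0.2011]  S=[0.4011]  K=[0.5014]  nu=[-1.2035]  x^+=[0.4701]  P^+=[0.1003]
step 5: x^-=[0.5265]  P^-=[0.1958]  S=[0.3958]  K=[0.4947]  nu=[3.3335]  x^+=[2.1755]  P^+=[0.0989]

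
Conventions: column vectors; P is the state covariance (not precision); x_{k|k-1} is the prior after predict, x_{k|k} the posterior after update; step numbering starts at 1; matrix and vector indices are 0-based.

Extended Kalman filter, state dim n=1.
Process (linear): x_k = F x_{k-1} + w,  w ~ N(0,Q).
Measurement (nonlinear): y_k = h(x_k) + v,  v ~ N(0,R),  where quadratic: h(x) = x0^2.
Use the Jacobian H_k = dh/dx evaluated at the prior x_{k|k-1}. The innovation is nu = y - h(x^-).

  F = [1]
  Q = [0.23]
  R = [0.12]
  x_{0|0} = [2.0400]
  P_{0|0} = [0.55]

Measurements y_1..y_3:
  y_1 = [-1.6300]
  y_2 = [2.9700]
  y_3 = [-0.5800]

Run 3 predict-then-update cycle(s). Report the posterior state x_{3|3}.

step 1: x^-=[2.0400]  P^-=[0.7800]  H_jac=[4.0800]  S=[13.1042]  K=[0.2429]  nu=[-5.7916]  x^+=[0.6335]  P^+=[0.0071]
step 2: x^-=[0.6335]  P^-=[0.2371]  H_jac=[1.2670]  S=[0.5007]  K=[0.6001]  nu=[2.5687]  x^+=[2.1750]  P^+=[0.0568]
step 3: x^-=[2.1750]  P^-=[0.2868]  H_jac=[4.3500]  S=[5.5476]  K=[0.2249]  nu=[-5.3105]  x^+=[0.9806]  P^+=[0.0062]

x_post = [0.9806]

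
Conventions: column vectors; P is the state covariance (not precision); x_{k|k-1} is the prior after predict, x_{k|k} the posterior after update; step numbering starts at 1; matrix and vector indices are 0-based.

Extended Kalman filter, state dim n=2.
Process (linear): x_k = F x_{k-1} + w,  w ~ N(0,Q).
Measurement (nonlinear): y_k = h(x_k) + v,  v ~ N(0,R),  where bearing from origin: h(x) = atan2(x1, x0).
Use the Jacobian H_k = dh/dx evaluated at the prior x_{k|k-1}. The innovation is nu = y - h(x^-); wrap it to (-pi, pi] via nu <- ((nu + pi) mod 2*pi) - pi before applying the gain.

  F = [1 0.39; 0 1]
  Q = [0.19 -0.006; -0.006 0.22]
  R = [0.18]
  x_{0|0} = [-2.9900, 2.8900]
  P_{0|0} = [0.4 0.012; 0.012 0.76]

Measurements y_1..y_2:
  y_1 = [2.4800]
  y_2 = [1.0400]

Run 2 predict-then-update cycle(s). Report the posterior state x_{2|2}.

step 1: x^-=[-1.8629, 2.8900]  P^-=[0.7150 0.3024; 0.3024 0.9800]  H_jac=[-0.2444 -0.1576]  S=[0.2704]  K=[-0.8227; -0.8446]  nu=[0.3366]  x^+=[-2.1399, 2.6057]  P^+=[0.5320 0.1145; 0.1145 0.7871]
step 2: x^-=[-1.1236, 2.6057]  P^-=[0.9310 0.4155; 0.4155 1.0071]  H_jac=[-0.3236 -0.1395]  S=[0.3346]  K=[-1.0736; -0.8218]  nu=[-0.9379]  x^+=[-0.1167, 3.3765]  P^+=[0.5453 0.1203; 0.1203 0.7811]

x_post = [-0.1167, 3.3765]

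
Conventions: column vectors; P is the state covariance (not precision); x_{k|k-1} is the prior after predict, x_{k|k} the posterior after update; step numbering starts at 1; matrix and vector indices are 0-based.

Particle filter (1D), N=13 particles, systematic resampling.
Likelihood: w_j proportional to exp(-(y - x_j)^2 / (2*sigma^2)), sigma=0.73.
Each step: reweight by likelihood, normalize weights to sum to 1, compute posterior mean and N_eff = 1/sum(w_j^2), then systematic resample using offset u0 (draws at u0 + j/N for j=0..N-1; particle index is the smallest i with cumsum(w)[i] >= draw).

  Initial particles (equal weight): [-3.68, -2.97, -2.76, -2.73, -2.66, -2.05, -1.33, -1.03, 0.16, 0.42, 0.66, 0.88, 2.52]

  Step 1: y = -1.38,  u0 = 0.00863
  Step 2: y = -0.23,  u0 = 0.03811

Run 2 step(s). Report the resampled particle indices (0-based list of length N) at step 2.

step 1: w=[0.0021, 0.0275, 0.0494, 0.0533, 0.0634, 0.1934, 0.2940, 0.2627, 0.0318, 0.0141, 0.0059, 0.0024, 0.0000]  mean=-1.5805  Neff=4.8981  idx=[1, 3, 4, 5, 5, 6, 6, 6, 6, 7, 7, 7, 7]
step 2: w=[0.0002, 0.0008, 0.0011, 0.0125, 0.0125, 0.0898, 0.0898, 0.0898, 0.0898, 0.1534, 0.1534, 0.1534, 0.1534]  mean=-1.1669  Neff=7.8929  idx=[5, 5, 6, 7, 8, 9, 9, 10, 10, 11, 11, 12, 12]

resampled_idx = [5, 5, 6, 7, 8, 9, 9, 10, 10, 11, 11, 12, 12]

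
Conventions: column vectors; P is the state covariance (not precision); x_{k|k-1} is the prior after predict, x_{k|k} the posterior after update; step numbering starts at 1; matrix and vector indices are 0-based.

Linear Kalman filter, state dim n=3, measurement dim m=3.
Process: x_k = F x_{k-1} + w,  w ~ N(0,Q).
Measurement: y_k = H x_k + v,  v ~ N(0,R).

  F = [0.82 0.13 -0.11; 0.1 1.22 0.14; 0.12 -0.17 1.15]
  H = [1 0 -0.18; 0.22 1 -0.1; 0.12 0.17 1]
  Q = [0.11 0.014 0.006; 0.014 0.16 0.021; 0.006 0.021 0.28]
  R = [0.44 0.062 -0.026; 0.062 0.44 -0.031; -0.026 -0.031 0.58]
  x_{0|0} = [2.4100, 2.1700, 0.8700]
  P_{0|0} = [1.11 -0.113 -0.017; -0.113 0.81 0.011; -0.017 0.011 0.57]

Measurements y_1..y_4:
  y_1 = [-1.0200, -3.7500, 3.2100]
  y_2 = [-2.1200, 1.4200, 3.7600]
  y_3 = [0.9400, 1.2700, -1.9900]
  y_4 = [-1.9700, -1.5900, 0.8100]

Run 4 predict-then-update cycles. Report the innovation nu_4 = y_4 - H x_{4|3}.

innov = [-1.7860, -2.7023, 0.2771]

step 1: x^-=[2.1626, 3.0102, 0.9208]  P^-=[0.8556 0.1072 0.0253; 0.1072 1.3636 -0.0436; 0.0253 -0.0436 1.0688]  S=[1.3212 0.3809 -0.0715; 0.3809 1.9104 0.0958; -0.0715 0.0958 1.6962]  K=[0.6447 0.0191 0.1122; -0.1253 0.7498 0.0709; -0.0652 -0.0945 0.6301]  nu=[-3.0169, -7.1439, 1.5180]  x^+=[0.2514, -1.8606, 2.7488]  P^+=[0.2849 -0.0161 0.0163; -0.0161 0.3204 -0.0314; 0.0163 -0.0314 0.3735]
step 2: x^-=[-0.3381, -1.8600, 3.5075]  P^-=[0.3060 0.0714 -0.0084; 0.0714 0.6328 -0.0251; -0.0084 -0.0251 0.8047]  S=[0.7751 0.2209 -0.1295; 0.2209 1.1325 -0.0110; -0.1295 -0.0110 1.3998]  K=[0.3943 0.0470 0.0657; -0.0586 0.5869 0.0642; -0.0829 -0.0732 0.5629]  nu=[-1.1505, 3.7051, 0.6092]  x^+=[-0.5778, 0.4212, 3.6745]  P^+=[0.1755 0.0049 0.0045; 0.0049 0.2493 -0.0224; 0.0045 -0.0224 0.3342]
step 3: x^-=[-0.8232, 0.9705, 4.0847]  P^-=[0.2372 0.0708 -0.0247; 0.0708 0.5330 -0.0044; -0.0247 -0.0044 0.7415]  S=[0.7101 0.2026 -0.1430; 0.2026 1.0251 -0.0066; -0.1430 -0.0066 1.3357]  K=[0.3337 0.0568 0.0478; -0.0404 0.5441 0.0692; -0.0967 -0.0594 0.5417]  nu=[2.4985, 0.8891, -6.1409]  x^+=[-0.2329, 0.9280, 0.4640]  P^+=[0.1487 0.0112 -0.0024; 0.0112 0.2306 -0.0162; -0.0024 -0.0162 0.3216]
step 4: x^-=[-0.1213, 1.1738, 0.3479]  P^-=[0.2210 0.0708 -0.0315; 0.0708 0.5082 0.0055; -0.0315 0.0055 0.7193]  S=[0.6957 0.1978 -0.1479; 0.1978 0.9976 -0.0007; -0.1479 -0.0007 1.3144]  K=[0.3176 0.0600 0.0411; -0.0353 0.5316 0.0727; -0.1030 -0.0527 0.5335]  nu=[-1.7860, -2.7023, 0.2771]  x^+=[-0.8392, -0.1795, 0.8222]  P^+=[0.1414 0.0131 -0.0055; 0.0131 0.2252 -0.0133; -0.0055 -0.0133 0.3166]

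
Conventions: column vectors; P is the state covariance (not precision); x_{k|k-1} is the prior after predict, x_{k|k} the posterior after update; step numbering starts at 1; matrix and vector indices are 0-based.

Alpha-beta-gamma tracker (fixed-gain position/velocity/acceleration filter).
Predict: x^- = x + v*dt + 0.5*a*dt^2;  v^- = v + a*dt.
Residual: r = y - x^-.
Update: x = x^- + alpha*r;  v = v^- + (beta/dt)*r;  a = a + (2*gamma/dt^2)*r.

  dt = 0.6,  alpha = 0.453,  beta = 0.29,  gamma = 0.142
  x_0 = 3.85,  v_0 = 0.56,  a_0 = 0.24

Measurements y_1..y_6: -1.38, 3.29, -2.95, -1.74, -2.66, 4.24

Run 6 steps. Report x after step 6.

step 1: x_pred=4.2292  r=-5.6092  x^+=1.6882  v^+=-2.0071  a^+=-4.1850
step 2: x_pred=-0.2693  r=3.5593  x^+=1.3430  v^+=-2.7978  a^+=-1.3771
step 3: x_pred=-0.5835  r=-2.3665  x^+=-1.6555  v^+=-4.7679  a^+=-3.2440
step 4: x_pred=-5.1002  r=3.3602  x^+=-3.5780  v^+=-5.0902  a^+=-0.5932
step 5: x_pred=-6.7389  r=4.0789  x^+=-4.8912  v^+=-3.4746  a^+=2.6246
step 6: x_pred=-6.5035  r=10.7435  x^+=-1.6367  v^+=3.2928  a^+=11.1000

x_post = -1.6367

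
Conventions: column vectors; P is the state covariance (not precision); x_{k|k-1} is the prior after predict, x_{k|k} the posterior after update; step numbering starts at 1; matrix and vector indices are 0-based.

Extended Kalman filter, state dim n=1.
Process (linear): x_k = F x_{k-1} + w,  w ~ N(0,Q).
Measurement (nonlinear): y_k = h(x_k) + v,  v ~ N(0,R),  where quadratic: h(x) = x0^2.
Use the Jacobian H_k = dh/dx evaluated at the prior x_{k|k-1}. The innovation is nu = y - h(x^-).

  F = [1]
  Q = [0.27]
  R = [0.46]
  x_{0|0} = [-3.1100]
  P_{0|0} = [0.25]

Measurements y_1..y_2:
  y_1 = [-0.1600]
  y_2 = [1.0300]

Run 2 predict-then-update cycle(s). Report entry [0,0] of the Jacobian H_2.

step 1: x^-=[-3.1100]  P^-=[0.5200]  H_jac=[-6.2200]  S=[20.5780]  K=[-0.1572]  nu=[-9.8321]  x^+=[-1.5646]  P^+=[0.0116]
step 2: x^-=[-1.5646]  P^-=[0.2816]  H_jac=[-3.1292]  S=[3.2177]  K=[-0.2739]  nu=[-1.4180]  x^+=[-1.1762]  P^+=[0.0403]

H_jac[0,0] = -3.1292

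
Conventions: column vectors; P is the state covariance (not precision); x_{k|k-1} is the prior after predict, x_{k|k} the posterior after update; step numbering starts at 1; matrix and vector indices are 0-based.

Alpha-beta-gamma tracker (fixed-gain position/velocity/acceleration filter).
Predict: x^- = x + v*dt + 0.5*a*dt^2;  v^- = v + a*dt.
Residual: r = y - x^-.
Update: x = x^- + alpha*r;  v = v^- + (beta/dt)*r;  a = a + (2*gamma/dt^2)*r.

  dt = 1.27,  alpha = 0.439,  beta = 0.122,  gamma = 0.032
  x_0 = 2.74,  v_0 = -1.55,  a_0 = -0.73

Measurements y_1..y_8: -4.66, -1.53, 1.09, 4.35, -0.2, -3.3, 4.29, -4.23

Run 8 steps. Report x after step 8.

x_post = -1.3957

step 1: x_pred=0.1828  r=-4.8428  x^+=-1.9432  v^+=-2.9423  a^+=-0.9222
step 2: x_pred=-6.4236  r=4.8936  x^+=-4.2753  v^+=-3.6434  a^+=-0.7280
step 3: x_pred=-9.4895  r=10.5795  x^+=-4.8451  v^+=-3.5516  a^+=-0.3082
step 4: x_pred=-9.6042  r=13.9542  x^+=-3.4783  v^+=-2.6025  a^+=0.2455
step 5: x_pred=-6.5855  r=6.3855  x^+=-3.7823  v^+=-1.6773  a^+=0.4989
step 6: x_pred=-5.5101  r=2.2101  x^+=-4.5399  v^+=-0.8314  a^+=0.5866
step 7: x_pred=-5.1227  r=9.4127  x^+=-0.9905  v^+=0.8178  a^+=0.9601
step 8: x_pred=0.8223  r=-5.0523  x^+=-1.3957  v^+=1.5517  a^+=0.7596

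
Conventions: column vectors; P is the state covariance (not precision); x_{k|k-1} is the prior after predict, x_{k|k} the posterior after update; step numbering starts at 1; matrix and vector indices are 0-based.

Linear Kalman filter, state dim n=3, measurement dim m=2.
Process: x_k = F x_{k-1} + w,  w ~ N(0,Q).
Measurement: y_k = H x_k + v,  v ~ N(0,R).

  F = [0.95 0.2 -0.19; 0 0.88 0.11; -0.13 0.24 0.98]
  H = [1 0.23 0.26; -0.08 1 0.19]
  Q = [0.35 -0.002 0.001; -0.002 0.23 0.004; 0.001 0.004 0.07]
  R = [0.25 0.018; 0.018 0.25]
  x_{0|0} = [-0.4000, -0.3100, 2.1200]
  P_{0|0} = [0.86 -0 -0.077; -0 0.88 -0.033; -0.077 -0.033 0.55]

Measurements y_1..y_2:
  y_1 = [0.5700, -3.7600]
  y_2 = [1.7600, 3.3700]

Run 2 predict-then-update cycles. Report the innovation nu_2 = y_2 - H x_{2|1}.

step 1: x^-=[-0.8448, -0.0396, 2.0552]  P^-=[1.2115 0.1381 -0.2439; 0.1381 0.9117 0.2209; -0.2439 0.2209 0.6675]  S=[1.5180 0.3252; 0.3252 1.2629]  K=[0.8235 -0.2161; 0.1133 0.7173; -0.0796 0.3113]  nu=[0.8896, -4.1785]  x^+=[0.7908, -2.9359, 0.6836]  P^+=[0.2387 0.0081 -0.1485; 0.0081 0.1897 -0.0403; -0.1485 -0.0403 0.5516]
step 2: x^-=[0.0342, -2.5084, -0.1375]  P^-=[0.6527 0.0170 -0.2684; 0.0170 0.3757 0.0689; -0.2684 0.0689 0.6331]  S=[0.8418 0.0756; 0.0756 0.6844]  K=[0.7155 -0.2051; 0.0941 0.5558; -0.1334 0.3226]  nu=[2.3384, 5.9072]  x^+=[0.4958, 0.9947, 1.4560]  P^+=[0.2151 0.0096 -0.1623; 0.0096 0.1490 -0.0399; -0.1623 -0.0399 0.5534]

innov = [2.3384, 5.9072]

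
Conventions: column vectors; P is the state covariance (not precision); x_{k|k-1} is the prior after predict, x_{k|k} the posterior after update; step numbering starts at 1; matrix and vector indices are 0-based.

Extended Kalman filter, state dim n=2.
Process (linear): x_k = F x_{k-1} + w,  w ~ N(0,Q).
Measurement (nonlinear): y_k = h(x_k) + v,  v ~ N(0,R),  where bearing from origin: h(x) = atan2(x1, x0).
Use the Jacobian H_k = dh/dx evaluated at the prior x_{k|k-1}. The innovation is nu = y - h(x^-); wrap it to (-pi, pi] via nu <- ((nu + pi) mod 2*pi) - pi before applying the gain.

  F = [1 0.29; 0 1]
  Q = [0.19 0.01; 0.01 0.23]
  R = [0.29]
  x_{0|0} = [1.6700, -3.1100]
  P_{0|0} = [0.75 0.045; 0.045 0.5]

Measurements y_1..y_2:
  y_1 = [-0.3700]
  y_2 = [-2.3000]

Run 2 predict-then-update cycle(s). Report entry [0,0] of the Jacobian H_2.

H_jac[0,0] = 0.3316

step 1: x^-=[0.7681, -3.1100]  P^-=[1.0082 0.2000; 0.2000 0.7300]  H_jac=[0.3031 0.0748]  S=[0.3958]  K=[0.8098; 0.2912]  nu=[0.9587]  x^+=[1.5445, -2.8308]  P^+=[0.7486 0.1067; 0.1067 0.6964]
step 2: x^-=[0.7235, -2.8308]  P^-=[1.0590 0.3186; 0.3186 0.9264]  H_jac=[0.3316 0.0848]  S=[0.4310]  K=[0.8774; 0.4273]  nu=[-0.9794]  x^+=[-0.1358, -3.2493]  P^+=[0.7272 0.1570; 0.1570 0.8477]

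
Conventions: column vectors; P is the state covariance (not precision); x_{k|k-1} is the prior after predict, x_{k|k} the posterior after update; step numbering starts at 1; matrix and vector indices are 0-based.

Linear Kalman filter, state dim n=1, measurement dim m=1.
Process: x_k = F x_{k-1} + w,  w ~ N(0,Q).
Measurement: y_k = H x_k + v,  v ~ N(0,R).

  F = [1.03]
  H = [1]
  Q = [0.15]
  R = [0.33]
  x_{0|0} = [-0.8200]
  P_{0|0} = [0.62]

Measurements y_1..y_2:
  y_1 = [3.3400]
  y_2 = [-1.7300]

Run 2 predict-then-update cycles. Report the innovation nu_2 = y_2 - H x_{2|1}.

innov = [-3.9201]

step 1: x^-=[-0.8446]  P^-=[0.8078]  S=[1.1378]  K=[0.7100]  nu=[4.1846]  x^+=[2.1263]  P^+=[0.2343]
step 2: x^-=[2.1901]  P^-=[0.3986]  S=[0.7286]  K=[0.5470]  nu=[-3.9201]  x^+=[0.0456]  P^+=[0.1805]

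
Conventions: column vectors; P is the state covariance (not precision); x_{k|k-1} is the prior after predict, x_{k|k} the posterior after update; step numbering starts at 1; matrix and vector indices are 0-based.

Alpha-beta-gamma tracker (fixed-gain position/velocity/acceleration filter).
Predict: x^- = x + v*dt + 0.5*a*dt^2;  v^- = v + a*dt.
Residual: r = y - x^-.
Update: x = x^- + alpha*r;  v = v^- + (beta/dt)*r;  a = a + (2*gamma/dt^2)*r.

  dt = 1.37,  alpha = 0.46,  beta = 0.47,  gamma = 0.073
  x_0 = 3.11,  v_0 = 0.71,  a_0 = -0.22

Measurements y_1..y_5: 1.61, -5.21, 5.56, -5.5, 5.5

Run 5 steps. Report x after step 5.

x_post = -0.7380

step 1: x_pred=3.8762  r=-2.2662  x^+=2.8338  v^+=-0.3689  a^+=-0.3963
step 2: x_pred=1.9565  r=-7.1665  x^+=-1.3401  v^+=-3.3704  a^+=-0.9538
step 3: x_pred=-6.8525  r=12.4125  x^+=-1.1428  v^+=-0.4187  a^+=0.0118
step 4: x_pred=-1.7053  r=-3.7947  x^+=-3.4509  v^+=-1.7044  a^+=-0.2834
step 5: x_pred=-6.0518  r=11.5518  x^+=-0.7380  v^+=1.8704  a^+=0.6152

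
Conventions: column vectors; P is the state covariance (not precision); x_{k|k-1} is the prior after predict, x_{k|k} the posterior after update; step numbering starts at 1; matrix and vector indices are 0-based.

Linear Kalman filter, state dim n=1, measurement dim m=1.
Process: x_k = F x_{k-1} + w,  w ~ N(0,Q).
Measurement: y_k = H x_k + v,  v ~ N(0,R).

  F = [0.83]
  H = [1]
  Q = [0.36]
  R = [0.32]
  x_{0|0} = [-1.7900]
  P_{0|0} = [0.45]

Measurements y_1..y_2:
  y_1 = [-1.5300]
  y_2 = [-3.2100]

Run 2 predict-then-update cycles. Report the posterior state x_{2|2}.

x_post = [-2.4567]

step 1: x^-=[-1.4857]  P^-=[0.6700]  S=[0.9900]  K=[0.6768]  nu=[-0.0443]  x^+=[-1.5157]  P^+=[0.2166]
step 2: x^-=[-1.2580]  P^-=[0.5092]  S=[0.8292]  K=[0.6141]  nu=[-1.9520]  x^+=[-2.4567]  P^+=[0.1965]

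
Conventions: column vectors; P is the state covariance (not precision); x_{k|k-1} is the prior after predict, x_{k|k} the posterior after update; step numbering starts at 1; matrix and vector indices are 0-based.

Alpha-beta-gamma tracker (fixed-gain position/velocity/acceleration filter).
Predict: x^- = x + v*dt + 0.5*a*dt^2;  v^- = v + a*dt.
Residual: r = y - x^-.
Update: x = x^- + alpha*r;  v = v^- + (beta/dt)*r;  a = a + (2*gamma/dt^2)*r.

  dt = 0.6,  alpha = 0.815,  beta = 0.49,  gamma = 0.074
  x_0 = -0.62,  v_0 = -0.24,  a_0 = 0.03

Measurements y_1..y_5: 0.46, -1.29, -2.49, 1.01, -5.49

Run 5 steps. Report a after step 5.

a_post = -1.7201

step 1: x_pred=-0.7586  r=1.2186  x^+=0.2346  v^+=0.7732  a^+=0.5310
step 2: x_pred=0.7940  r=-2.0840  x^+=-0.9045  v^+=-0.6102  a^+=-0.3258
step 3: x_pred=-1.3292  r=-1.1608  x^+=-2.2753  v^+=-1.7537  a^+=-0.8030
step 4: x_pred=-3.4720  r=4.4820  x^+=0.1808  v^+=1.4248  a^+=1.0396
step 5: x_pred=1.2229  r=-6.7129  x^+=-4.2481  v^+=-3.4336  a^+=-1.7201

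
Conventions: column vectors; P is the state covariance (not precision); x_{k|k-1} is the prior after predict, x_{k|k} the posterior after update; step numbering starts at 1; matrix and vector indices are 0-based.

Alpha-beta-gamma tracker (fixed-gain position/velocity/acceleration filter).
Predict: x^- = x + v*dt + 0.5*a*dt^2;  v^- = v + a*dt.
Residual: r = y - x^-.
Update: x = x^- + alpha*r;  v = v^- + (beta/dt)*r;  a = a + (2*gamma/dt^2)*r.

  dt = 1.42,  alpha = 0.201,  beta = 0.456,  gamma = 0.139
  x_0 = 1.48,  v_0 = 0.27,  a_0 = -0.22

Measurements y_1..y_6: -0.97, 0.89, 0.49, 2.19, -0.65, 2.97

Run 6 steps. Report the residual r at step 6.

step 1: x_pred=1.6416  r=-2.6116  x^+=1.1167  v^+=-0.8811  a^+=-0.5801
step 2: x_pred=-0.7192  r=1.6092  x^+=-0.3958  v^+=-1.1880  a^+=-0.3582
step 3: x_pred=-2.4438  r=2.9338  x^+=-1.8541  v^+=-0.7545  a^+=0.0463
step 4: x_pred=-2.8788  r=5.0688  x^+=-1.8600  v^+=0.9390  a^+=0.7451
step 5: x_pred=0.2246  r=-0.8746  x^+=0.0488  v^+=1.7162  a^+=0.6245
step 6: x_pred=3.1155  r=-0.1455  x^+=3.0863  v^+=2.5563  a^+=0.6045

resid = -0.1455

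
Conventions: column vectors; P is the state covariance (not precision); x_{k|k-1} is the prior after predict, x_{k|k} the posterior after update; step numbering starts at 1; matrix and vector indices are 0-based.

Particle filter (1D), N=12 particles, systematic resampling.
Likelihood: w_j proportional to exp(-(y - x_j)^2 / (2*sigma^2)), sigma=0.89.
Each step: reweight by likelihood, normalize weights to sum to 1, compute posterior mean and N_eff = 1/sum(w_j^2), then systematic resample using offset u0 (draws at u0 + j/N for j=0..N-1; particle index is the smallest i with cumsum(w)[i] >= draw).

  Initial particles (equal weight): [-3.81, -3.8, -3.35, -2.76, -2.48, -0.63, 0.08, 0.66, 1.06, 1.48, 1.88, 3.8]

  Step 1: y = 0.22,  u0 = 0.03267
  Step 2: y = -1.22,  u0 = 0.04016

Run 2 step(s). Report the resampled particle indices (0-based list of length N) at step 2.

resampled_idx = [0, 0, 0, 1, 1, 1, 2, 2, 3, 4, 5, 7]

step 1: w=[0.0000, 0.0000, 0.0001, 0.0010, 0.0027, 0.1711, 0.2666, 0.2389, 0.1729, 0.0991, 0.0474, 0.0001]  mean=0.4808  Neff=5.0141  idx=[5, 5, 6, 6, 6, 7, 7, 7, 8, 8, 9, 9]
step 2: w=[0.2627, 0.2627, 0.1126, 0.1126, 0.1126, 0.0352, 0.0352, 0.0352, 0.0123, 0.0123, 0.0033, 0.0033]  mean=-0.1986  Neff=5.5510  idx=[0, 0, 0, 1, 1, 1, 2, 2, 3, 4, 5, 7]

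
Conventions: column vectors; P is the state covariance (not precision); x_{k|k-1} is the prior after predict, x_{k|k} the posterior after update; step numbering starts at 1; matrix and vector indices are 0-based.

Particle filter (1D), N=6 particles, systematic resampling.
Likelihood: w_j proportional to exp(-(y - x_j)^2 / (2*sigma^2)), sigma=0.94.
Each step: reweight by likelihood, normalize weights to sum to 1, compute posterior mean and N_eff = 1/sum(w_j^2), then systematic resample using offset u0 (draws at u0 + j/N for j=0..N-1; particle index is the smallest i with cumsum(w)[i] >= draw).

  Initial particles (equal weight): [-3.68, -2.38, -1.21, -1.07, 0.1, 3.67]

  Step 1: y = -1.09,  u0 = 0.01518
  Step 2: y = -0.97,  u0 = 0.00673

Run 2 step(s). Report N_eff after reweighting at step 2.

step 1: w=[0.0079, 0.1367, 0.3477, 0.3504, 0.1573, 0.0000]  mean=-1.1343  Neff=3.4820  idx=[1, 2, 2, 3, 3, 4]
step 2: w=[0.0680, 0.2028, 0.2028, 0.2084, 0.2084, 0.1096]  mean=-1.0876  Neff=5.3839  idx=[0, 1, 2, 3, 3, 4]

N_eff = 5.3839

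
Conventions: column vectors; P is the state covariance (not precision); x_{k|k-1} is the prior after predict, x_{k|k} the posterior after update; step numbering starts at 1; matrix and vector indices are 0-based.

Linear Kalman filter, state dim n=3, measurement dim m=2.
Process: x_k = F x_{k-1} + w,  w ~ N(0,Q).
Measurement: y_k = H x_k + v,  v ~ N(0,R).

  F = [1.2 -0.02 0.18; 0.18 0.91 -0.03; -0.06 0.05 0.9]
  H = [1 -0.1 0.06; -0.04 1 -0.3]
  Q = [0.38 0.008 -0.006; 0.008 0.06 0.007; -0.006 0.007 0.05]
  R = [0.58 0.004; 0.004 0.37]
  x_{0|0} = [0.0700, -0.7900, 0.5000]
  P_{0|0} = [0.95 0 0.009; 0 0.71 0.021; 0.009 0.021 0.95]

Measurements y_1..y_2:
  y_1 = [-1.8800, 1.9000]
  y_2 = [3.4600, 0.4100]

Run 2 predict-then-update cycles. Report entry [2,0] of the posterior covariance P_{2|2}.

P_post[2,0] = 0.0221

step 1: x^-=[0.1898, -0.7213, 0.4063]  P^-=[1.7828 0.1986 0.0882; 0.1986 0.6783 0.0220; 0.0882 0.0220 0.8256]  S=[2.3432 0.0247; 0.0247 1.0985]  K=[0.7538 0.0748; 0.0500 0.6031; 0.0601 -0.2100]  nu=[-2.1663, 2.7508]  x^+=[-1.2374, 0.8295, -0.3014]  P^+=[0.4423 0.0493 0.0032; 0.0493 0.2714 0.1535; 0.0032 0.1535 0.7694]
step 2: x^-=[-1.5558, 0.5411, -0.1555]  P^-=[1.0398 0.1734 0.0916; 0.1734 0.3075 0.1175; 0.0916 0.1175 0.6886]  S=[1.6003 0.0762; 0.0762 0.6589]  K=[0.6384 0.0845; 0.0748 0.3940; 0.0828 -0.1503]  nu=[5.0792, -0.2400]  x^+=[1.6663, 0.8263, 0.3013]  P^+=[0.3748 0.0554 0.0221; 0.0554 0.1918 0.1450; 0.0221 0.1450 0.6647]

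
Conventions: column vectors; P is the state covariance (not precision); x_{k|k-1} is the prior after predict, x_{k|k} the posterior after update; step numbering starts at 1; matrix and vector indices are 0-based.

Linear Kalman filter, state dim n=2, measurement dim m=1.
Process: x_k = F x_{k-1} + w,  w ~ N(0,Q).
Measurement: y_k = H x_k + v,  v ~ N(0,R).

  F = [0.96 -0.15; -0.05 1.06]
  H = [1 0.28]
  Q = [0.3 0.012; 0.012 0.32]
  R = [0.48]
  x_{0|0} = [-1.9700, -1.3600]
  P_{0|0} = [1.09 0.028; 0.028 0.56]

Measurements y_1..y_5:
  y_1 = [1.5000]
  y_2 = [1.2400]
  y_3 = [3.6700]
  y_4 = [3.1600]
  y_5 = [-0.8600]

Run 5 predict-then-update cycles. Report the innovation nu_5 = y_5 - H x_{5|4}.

innov = [-3.8033]

step 1: x^-=[-1.6872, -1.3431]  P^-=[1.3091 -0.1007; -0.1007 0.9490]  S=[1.8071]  K=[0.7088; 0.0913]  nu=[3.5633]  x^+=[0.8385, -1.0176]  P^+=[0.4012 -0.2176; -0.2176 0.9339]
step 2: x^-=[0.9576, -1.1206]  P^-=[0.7534 -0.3789; -0.3789 1.3934]  S=[1.1305]  K=[0.5726; 0.0100]  nu=[0.5962]  x^+=[1.2990, -1.1147]  P^+=[0.3827 -0.3853; -0.3853 1.3933]
step 3: x^-=[1.4142, -1.2465]  P^-=[0.7951 -0.6229; -0.6229 1.9273]  S=[1.0773]  K=[0.5761; -0.0773]  nu=[2.6048]  x^+=[2.9148, -1.4478]  P^+=[0.4375 -0.5749; -0.5749 1.9209]
step 4: x^-=[3.0154, -1.6804]  P^-=[0.9120 -0.9038; -0.9038 2.5403]  S=[1.0850]  K=[0.6073; -0.1774]  nu=[0.6151]  x^+=[3.3890, -1.7895]  P^+=[0.5118 -0.7869; -0.7869 2.5062]
step 5: x^-=[3.5218, -2.0664]  P^-=[1.0547 -1.2177; -1.2177 3.2206]  S=[1.1053]  K=[0.6458; -0.2858]  nu=[-3.8033]  x^+=[1.0658, -0.9793]  P^+=[0.5938 -1.0137; -1.0137 3.1303]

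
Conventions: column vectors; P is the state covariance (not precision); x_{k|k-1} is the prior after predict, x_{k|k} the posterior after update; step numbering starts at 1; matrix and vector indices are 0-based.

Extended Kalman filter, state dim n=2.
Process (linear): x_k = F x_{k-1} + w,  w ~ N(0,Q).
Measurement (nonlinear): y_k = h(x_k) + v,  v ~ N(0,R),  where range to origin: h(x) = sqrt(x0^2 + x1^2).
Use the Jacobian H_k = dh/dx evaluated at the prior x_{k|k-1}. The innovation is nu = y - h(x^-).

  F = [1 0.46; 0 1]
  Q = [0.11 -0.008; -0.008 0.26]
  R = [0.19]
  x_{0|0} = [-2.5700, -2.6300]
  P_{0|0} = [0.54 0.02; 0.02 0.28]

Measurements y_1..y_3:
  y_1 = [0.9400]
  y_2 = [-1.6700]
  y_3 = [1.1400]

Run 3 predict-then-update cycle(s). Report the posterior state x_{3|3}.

x_post = [0.4178, 1.0453]

step 1: x^-=[-3.7798, -2.6300]  P^-=[0.7276 0.1408; 0.1408 0.5400]  H_jac=[-0.8208 -0.5711]  S=[0.9885]  K=[-0.6856; -0.4289]  nu=[-3.6648]  x^+=[-1.2672, -1.0580]  P^+=[0.2630 -0.1499; -0.1499 0.3581]
step 2: x^-=[-1.7539, -1.0580]  P^-=[0.3109 0.0068; 0.0068 0.6181]  H_jac=[-0.8563 -0.5165]  S=[0.5889]  K=[-0.4580; -0.5521]  nu=[-3.7183]  x^+=[-0.0509, 0.9949]  P^+=[0.1873 -0.1421; -0.1421 0.4386]
step 3: x^-=[0.4068, 0.9949]  P^-=[0.2594 0.0517; 0.0517 0.6986]  H_jac=[0.3785 0.9256]  S=[0.8619]  K=[0.1694; 0.7729]  nu=[0.0651]  x^+=[0.4178, 1.0453]  P^+=[0.2347 -0.0612; -0.0612 0.1837]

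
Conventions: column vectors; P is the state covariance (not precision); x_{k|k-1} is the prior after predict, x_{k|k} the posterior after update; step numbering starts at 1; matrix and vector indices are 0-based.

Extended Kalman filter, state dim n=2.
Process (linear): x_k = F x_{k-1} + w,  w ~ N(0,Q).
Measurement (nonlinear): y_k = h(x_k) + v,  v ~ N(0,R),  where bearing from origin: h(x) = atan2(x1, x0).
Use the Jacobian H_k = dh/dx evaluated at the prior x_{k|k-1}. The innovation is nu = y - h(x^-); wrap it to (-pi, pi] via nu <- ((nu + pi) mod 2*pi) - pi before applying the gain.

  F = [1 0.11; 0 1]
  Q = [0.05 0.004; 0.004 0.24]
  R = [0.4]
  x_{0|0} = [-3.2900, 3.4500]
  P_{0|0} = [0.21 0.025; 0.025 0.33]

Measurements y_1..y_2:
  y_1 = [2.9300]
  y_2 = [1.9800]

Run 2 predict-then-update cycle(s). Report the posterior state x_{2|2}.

step 1: x^-=[-2.9105, 3.4500]  P^-=[0.2695 0.0653; 0.0653 0.5700]  H_jac=[-0.1693 -0.1429]  S=[0.4225]  K=[-0.1301; -0.2189]  nu=[0.6584]  x^+=[-2.9962, 3.3059]  P^+=[0.2623 0.0533; 0.0533 0.5498]
step 2: x^-=[-2.6325, 3.3059]  P^-=[0.3307 0.1177; 0.1177 0.7898]  H_jac=[-0.1851 -0.1474]  S=[0.4349]  K=[-0.1807; -0.3178]  nu=[-0.2633]  x^+=[-2.5849, 3.3895]  P^+=[0.3165 0.0928; 0.0928 0.7458]

x_post = [-2.5849, 3.3895]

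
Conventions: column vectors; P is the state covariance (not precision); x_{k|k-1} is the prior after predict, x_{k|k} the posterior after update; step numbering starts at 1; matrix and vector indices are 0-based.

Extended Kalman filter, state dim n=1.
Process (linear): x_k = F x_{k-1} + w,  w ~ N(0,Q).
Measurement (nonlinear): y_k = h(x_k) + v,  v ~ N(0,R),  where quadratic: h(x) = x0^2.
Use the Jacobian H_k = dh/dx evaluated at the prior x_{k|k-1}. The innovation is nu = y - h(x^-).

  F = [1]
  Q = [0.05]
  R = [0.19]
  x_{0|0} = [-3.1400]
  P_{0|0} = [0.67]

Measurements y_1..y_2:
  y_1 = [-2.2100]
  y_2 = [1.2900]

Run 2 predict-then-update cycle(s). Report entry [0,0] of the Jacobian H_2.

step 1: x^-=[-3.1400]  P^-=[0.7200]  H_jac=[-6.2800]  S=[28.5856]  K=[-0.1582]  nu=[-12.0696]  x^+=[-1.2309]  P^+=[0.0048]
step 2: x^-=[-1.2309]  P^-=[0.0548]  H_jac=[-2.4617]  S=[0.5220]  K=[-0.2584]  nu=[-0.2250]  x^+=[-1.1727]  P^+=[0.0199]

H_jac[0,0] = -2.4617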